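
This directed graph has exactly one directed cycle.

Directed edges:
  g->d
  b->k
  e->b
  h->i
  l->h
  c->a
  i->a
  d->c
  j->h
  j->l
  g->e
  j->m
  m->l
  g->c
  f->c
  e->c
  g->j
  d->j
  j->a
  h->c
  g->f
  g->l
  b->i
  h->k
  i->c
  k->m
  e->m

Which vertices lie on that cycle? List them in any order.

h, k, l, m

DFS with gray/black marking from m:
m gray
  l gray
    h gray
      i gray
        a gray
        a black
        c gray
          c→a: a black — skip
        c black
      i black
      h→c: c black — skip
      k gray
        k→m: m is gray → back edge
Back edge closes the cycle m → l → h → k → m; its vertices are {h, k, l, m}.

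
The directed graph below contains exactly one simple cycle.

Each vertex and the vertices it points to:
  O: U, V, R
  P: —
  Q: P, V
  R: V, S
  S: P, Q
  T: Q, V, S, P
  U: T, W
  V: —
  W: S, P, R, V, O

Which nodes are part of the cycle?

O, U, W

DFS with gray/black marking from O:
O gray
  U gray
    T gray
      Q gray
        P gray
        P black
        V gray
        V black
      Q black
      T→V: V black — skip
      S gray
        S→P: P black — skip
        S→Q: Q black — skip
      S black
      T→P: P black — skip
    T black
    W gray
      W→S: S black — skip
      W→P: P black — skip
      R gray
        R→V: V black — skip
        R→S: S black — skip
      R black
      W→V: V black — skip
      W→O: O is gray → back edge
Back edge closes the cycle O → U → W → O; its vertices are {O, U, W}.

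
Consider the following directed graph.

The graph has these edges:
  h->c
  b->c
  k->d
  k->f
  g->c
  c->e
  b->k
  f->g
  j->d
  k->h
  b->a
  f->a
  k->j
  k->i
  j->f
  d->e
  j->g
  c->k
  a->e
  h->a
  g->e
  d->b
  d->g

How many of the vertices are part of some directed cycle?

A vertex is on a directed cycle iff it belongs to a strongly connected component of size ≥ 2 (or has a self-loop).
The vertices on cycles are {b, c, d, f, g, h, j, k} — 8 in total.

8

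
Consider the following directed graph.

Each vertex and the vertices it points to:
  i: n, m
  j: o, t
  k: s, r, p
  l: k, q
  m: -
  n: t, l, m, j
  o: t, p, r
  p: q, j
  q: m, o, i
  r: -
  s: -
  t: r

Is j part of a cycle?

Yes

j is on a cycle iff j can reach itself via ≥1 edge.
j → o → p → j — yes.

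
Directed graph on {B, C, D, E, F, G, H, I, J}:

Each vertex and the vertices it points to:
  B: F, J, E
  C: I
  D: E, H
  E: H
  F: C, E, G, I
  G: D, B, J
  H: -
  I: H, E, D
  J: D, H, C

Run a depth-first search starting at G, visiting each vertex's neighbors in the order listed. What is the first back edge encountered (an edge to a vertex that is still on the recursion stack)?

F→G

DFS from G (visiting each vertex's neighbors in the order listed); mark gray on enter, black on exit:
G gray
  D gray
    E gray
      H gray
      H black
    E black
    D→H: H black — skip
  D black
  B gray
    F gray
      C gray
        I gray
          I→H: H black — skip
          I→E: E black — skip
          I→D: D black — skip
        I black
      C black
      F→E: E black — skip
      F→G: G is gray → back edge
First back edge: F → G.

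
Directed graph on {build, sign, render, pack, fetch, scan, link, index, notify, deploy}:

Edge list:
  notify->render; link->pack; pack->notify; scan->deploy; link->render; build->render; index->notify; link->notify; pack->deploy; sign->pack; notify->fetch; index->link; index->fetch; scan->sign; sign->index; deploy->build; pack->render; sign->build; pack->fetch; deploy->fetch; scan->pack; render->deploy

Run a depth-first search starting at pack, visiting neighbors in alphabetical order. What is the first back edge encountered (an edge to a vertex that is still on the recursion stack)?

DFS from pack (visiting neighbors in alphabetical order); mark gray on enter, black on exit:
pack gray
  deploy gray
    build gray
      render gray
        render→deploy: deploy is gray → back edge
First back edge: render → deploy.

render→deploy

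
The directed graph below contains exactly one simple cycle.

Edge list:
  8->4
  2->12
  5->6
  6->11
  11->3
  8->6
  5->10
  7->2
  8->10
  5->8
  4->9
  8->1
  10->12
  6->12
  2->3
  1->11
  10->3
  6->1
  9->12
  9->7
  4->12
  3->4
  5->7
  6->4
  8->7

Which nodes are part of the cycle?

2, 3, 4, 7, 9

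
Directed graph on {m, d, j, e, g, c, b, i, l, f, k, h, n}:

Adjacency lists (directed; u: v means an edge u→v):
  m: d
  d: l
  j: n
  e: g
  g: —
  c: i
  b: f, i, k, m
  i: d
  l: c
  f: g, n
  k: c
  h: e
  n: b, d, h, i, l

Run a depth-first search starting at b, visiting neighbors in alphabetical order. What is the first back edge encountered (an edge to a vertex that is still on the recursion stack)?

n->b

DFS from b (visiting neighbors in alphabetical order); mark gray on enter, black on exit:
b gray
  f gray
    g gray
    g black
    n gray
      n→b: b is gray → back edge
First back edge: n → b.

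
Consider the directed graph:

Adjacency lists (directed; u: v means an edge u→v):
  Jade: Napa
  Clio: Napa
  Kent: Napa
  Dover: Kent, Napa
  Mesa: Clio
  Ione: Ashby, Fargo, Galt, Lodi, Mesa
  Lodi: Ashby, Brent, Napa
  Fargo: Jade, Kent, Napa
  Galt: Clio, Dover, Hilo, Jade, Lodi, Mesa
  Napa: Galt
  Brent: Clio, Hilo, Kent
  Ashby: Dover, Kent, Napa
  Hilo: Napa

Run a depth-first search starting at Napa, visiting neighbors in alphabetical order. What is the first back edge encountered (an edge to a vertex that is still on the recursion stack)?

DFS from Napa (visiting neighbors in alphabetical order); mark gray on enter, black on exit:
Napa gray
  Galt gray
    Clio gray
      Clio→Napa: Napa is gray → back edge
First back edge: Clio → Napa.

Clio→Napa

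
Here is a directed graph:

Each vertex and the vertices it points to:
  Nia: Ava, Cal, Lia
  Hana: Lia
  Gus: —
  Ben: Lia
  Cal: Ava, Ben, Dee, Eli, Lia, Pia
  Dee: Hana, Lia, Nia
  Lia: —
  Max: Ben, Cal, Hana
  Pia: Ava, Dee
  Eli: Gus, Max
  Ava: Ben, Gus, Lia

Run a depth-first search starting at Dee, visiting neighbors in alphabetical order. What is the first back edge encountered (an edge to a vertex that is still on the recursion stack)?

DFS from Dee (visiting neighbors in alphabetical order); mark gray on enter, black on exit:
Dee gray
  Hana gray
    Lia gray
    Lia black
  Hana black
  Dee→Lia: Lia black — skip
  Nia gray
    Ava gray
      Ben gray
        Ben→Lia: Lia black — skip
      Ben black
      Gus gray
      Gus black
      Ava→Lia: Lia black — skip
    Ava black
    Cal gray
      Cal→Ava: Ava black — skip
      Cal→Ben: Ben black — skip
      Cal→Dee: Dee is gray → back edge
First back edge: Cal → Dee.

Cal->Dee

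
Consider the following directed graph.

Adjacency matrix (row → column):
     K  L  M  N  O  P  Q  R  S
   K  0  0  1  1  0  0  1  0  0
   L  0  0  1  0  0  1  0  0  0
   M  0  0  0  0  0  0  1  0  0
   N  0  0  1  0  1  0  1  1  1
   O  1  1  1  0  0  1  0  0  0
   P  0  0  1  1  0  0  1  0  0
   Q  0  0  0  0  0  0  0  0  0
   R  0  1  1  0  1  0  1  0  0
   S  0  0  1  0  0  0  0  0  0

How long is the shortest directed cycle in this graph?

For each vertex v, BFS finds the shortest path from v back to v.
The shortest such closed walk is O → K → N → O, length 3.

3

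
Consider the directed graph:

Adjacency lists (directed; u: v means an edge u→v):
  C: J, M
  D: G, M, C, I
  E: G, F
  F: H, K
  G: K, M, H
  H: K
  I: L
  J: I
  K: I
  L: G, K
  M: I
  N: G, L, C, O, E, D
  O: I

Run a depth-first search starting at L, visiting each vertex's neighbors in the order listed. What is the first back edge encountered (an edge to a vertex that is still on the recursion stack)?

I→L

DFS from L (visiting each vertex's neighbors in the order listed); mark gray on enter, black on exit:
L gray
  G gray
    K gray
      I gray
        I→L: L is gray → back edge
First back edge: I → L.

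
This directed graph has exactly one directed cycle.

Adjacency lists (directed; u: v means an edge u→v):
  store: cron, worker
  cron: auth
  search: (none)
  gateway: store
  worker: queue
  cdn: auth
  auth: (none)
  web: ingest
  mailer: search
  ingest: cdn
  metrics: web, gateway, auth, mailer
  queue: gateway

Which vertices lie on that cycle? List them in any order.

queue, store, worker, gateway

DFS with gray/black marking from gateway:
gateway gray
  store gray
    cron gray
      auth gray
      auth black
    cron black
    worker gray
      queue gray
        queue→gateway: gateway is gray → back edge
Back edge closes the cycle gateway → store → worker → queue → gateway; its vertices are {queue, store, worker, gateway}.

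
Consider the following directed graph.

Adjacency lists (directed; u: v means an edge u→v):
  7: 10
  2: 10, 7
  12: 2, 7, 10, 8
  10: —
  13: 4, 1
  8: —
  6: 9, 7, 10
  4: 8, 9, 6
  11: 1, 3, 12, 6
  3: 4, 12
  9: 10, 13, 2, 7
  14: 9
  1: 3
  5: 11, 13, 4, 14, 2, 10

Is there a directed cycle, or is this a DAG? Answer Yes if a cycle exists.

DFS with white/gray/black marking, starting from 2:
2 gray
  10 gray
  10 black
  7 gray
    7→10: 10 black — skip
  7 black
2 black
12 gray
  12→2: 2 black — skip
  12→7: 7 black — skip
  12→10: 10 black — skip
  8 gray
  8 black
12 black
13 gray
  4 gray
    4→8: 8 black — skip
    9 gray
      9→10: 10 black — skip
      9→13: 13 is gray → back edge
Back edge found, so a cycle exists: 13 → 4 → 9 → 13.

Yes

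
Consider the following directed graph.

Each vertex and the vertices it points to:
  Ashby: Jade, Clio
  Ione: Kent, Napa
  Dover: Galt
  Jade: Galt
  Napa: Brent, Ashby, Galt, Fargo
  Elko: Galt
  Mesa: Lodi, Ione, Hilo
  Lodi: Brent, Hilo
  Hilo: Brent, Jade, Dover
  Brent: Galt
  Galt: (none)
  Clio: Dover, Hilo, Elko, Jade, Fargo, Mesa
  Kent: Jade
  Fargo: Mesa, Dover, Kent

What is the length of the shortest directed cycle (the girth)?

For each vertex v, BFS finds the shortest path from v back to v.
The shortest such closed walk is Fargo → Mesa → Ione → Napa → Fargo, length 4.

4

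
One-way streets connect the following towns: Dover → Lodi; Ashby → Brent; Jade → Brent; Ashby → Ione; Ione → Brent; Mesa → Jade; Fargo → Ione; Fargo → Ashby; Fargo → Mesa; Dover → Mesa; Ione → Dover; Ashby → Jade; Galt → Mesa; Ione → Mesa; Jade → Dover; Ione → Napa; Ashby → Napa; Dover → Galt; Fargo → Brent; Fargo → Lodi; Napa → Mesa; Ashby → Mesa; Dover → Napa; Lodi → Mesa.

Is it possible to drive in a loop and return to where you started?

Yes

DFS with white/gray/black marking, starting from Lodi:
Lodi gray
  Mesa gray
    Jade gray
      Brent gray
      Brent black
      Dover gray
        Napa gray
          Napa→Mesa: Mesa is gray → back edge
Back edge found, so a cycle exists: Mesa → Jade → Dover → Napa → Mesa.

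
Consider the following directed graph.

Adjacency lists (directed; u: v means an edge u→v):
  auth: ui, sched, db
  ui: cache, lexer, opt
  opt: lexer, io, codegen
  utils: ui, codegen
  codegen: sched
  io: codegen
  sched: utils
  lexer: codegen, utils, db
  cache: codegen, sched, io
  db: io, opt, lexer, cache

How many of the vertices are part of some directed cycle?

A vertex is on a directed cycle iff it belongs to a strongly connected component of size ≥ 2 (or has a self-loop).
The vertices on cycles are {db, io, ui, opt, cache, lexer, sched, utils, codegen} — 9 in total.

9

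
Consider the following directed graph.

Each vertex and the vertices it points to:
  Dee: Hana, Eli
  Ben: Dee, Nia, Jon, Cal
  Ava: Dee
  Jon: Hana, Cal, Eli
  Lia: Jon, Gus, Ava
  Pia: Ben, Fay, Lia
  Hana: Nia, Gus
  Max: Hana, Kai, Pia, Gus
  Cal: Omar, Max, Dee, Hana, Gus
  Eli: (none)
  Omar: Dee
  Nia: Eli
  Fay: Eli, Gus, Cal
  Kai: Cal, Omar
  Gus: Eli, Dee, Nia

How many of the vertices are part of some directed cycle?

11

A vertex is on a directed cycle iff it belongs to a strongly connected component of size ≥ 2 (or has a self-loop).
The vertices on cycles are {Ben, Cal, Dee, Fay, Gus, Jon, Kai, Lia, Max, Pia, Hana} — 11 in total.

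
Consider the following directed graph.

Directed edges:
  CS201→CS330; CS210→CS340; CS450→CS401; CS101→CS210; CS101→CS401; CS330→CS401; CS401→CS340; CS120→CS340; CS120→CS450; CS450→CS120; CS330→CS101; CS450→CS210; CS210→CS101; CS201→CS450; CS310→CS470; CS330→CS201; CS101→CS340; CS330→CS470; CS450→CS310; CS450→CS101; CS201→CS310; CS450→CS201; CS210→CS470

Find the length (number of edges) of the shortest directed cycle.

2

For each vertex v, BFS finds the shortest path from v back to v.
The shortest such closed walk is CS120 → CS450 → CS120, length 2.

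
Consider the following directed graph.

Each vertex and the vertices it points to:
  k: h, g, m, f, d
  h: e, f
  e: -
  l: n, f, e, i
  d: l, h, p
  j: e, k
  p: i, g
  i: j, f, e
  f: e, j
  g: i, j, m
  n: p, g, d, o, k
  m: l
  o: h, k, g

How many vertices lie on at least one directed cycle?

A vertex is on a directed cycle iff it belongs to a strongly connected component of size ≥ 2 (or has a self-loop).
The vertices on cycles are {d, f, g, h, i, j, k, l, m, n, o, p} — 12 in total.

12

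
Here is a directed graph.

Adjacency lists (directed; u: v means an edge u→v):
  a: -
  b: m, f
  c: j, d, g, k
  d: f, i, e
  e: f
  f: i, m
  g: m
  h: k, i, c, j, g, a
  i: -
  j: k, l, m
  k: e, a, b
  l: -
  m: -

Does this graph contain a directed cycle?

DFS with white/gray/black marking, starting from a:
a gray
a black
b gray
  m gray
  m black
  f gray
    i gray
    i black
    f→m: m black — skip
  f black
b black
c gray
  j gray
    k gray
      e gray
        e→f: f black — skip
      e black
      k→a: a black — skip
      k→b: b black — skip
    k black
    l gray
    l black
    j→m: m black — skip
  j black
  d gray
    d→f: f black — skip
    d→i: i black — skip
    d→e: e black — skip
  d black
  g gray
    g→m: m black — skip
  g black
  c→k: k black — skip
c black
h gray
  h→k: k black — skip
  h→i: i black — skip
  h→c: c black — skip
  h→j: j black — skip
  h→g: g black — skip
  h→a: a black — skip
h black
Every edge goes to a white or black vertex — no back edge, so the graph is acyclic.

No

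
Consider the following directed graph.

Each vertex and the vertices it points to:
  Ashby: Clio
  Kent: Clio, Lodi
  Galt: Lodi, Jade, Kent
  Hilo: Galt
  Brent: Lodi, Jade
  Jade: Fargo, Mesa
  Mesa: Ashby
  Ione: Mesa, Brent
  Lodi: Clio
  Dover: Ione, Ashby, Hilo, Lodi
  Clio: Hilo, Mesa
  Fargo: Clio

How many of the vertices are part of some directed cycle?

9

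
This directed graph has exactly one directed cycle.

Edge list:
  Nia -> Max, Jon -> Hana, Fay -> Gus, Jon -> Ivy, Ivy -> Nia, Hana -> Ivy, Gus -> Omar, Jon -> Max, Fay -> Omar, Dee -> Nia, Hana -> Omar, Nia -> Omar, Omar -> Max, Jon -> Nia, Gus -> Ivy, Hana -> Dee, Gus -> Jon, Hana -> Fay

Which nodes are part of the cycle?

Fay, Gus, Jon, Hana

DFS with gray/black marking from Gus:
Gus gray
  Jon gray
    Max gray
    Max black
    Ivy gray
      Nia gray
        Omar gray
          Omar→Max: Max black — skip
        Omar black
        Nia→Max: Max black — skip
      Nia black
    Ivy black
    Hana gray
      Hana→Ivy: Ivy black — skip
      Hana→Omar: Omar black — skip
      Dee gray
        Dee→Nia: Nia black — skip
      Dee black
      Fay gray
        Fay→Omar: Omar black — skip
        Fay→Gus: Gus is gray → back edge
Back edge closes the cycle Gus → Jon → Hana → Fay → Gus; its vertices are {Fay, Gus, Jon, Hana}.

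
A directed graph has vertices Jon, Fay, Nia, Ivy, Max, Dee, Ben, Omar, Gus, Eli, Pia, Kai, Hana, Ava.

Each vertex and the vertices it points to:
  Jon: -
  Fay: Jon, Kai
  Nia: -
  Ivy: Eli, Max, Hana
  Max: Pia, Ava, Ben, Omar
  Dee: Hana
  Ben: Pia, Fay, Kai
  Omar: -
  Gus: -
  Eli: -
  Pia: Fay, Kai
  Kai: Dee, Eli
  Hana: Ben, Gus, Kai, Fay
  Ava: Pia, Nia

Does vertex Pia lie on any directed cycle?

Yes

Pia is on a cycle iff Pia can reach itself via ≥1 edge.
Pia → Kai → Dee → Hana → Ben → Pia — yes.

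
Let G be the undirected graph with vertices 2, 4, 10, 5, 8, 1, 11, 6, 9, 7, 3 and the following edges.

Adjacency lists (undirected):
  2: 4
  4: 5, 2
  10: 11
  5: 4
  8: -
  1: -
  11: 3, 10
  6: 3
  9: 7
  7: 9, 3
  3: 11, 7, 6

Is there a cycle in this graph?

DFS, tracking each vertex's parent; an edge to a visited non-parent vertex closes a cycle.
Start from 1:
visit 1 (parent –)
visit 2 (parent –)
  visit 4 (parent 2)
    visit 5 (parent 4)
      5–4: parent, skip
    4–2: parent, skip
visit 10 (parent –)
  visit 11 (parent 10)
    visit 3 (parent 11)
      3–11: parent, skip
      visit 7 (parent 3)
        visit 9 (parent 7)
          9–7: parent, skip
        7–3: parent, skip
      visit 6 (parent 3)
        6–3: parent, skip
    11–10: parent, skip
visit 8 (parent –)
No non-parent visited neighbor found — the graph is a forest.

No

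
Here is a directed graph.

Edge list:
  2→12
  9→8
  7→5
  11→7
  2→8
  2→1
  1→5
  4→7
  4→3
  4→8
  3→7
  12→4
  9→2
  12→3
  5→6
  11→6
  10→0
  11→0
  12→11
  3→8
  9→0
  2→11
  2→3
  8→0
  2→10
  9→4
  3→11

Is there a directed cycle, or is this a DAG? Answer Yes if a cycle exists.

No

DFS with white/gray/black marking, starting from 0:
0 gray
0 black
1 gray
  5 gray
    6 gray
    6 black
  5 black
1 black
2 gray
  8 gray
    8→0: 0 black — skip
  8 black
  3 gray
    3→8: 8 black — skip
    7 gray
      7→5: 5 black — skip
    7 black
    11 gray
      11→6: 6 black — skip
      11→7: 7 black — skip
      11→0: 0 black — skip
    11 black
  3 black
  2→11: 11 black — skip
  12 gray
    12→11: 11 black — skip
    4 gray
      4→3: 3 black — skip
      4→7: 7 black — skip
      4→8: 8 black — skip
    4 black
    12→3: 3 black — skip
  12 black
  2→1: 1 black — skip
  10 gray
    10→0: 0 black — skip
  10 black
2 black
9 gray
  9→2: 2 black — skip
  9→4: 4 black — skip
  9→8: 8 black — skip
  9→0: 0 black — skip
9 black
Every edge goes to a white or black vertex — no back edge, so the graph is acyclic.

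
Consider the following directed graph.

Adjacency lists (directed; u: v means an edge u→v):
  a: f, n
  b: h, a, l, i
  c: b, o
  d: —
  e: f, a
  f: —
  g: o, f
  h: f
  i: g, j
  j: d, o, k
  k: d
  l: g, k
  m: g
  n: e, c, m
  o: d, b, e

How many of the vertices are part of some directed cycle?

11

A vertex is on a directed cycle iff it belongs to a strongly connected component of size ≥ 2 (or has a self-loop).
The vertices on cycles are {a, b, c, e, g, i, j, l, m, n, o} — 11 in total.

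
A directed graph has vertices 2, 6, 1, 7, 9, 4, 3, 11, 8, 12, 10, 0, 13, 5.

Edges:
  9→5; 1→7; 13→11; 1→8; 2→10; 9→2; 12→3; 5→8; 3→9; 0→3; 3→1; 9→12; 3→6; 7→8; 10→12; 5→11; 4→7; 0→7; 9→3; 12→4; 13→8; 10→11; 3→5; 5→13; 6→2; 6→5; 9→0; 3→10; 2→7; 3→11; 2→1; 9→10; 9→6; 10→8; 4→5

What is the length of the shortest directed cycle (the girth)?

2

For each vertex v, BFS finds the shortest path from v back to v.
The shortest such closed walk is 9 → 3 → 9, length 2.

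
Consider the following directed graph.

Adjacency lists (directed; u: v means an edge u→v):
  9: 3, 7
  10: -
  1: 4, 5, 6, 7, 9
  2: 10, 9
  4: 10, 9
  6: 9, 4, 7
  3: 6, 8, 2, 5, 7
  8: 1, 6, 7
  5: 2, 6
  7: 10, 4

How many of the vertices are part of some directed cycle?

9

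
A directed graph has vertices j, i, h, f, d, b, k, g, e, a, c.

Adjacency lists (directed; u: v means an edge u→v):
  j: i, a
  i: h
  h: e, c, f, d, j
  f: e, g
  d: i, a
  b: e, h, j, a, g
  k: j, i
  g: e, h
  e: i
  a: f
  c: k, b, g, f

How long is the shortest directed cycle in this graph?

3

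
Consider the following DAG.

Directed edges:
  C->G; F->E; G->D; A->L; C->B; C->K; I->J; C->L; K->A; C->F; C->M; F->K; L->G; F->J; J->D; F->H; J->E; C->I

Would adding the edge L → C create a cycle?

Yes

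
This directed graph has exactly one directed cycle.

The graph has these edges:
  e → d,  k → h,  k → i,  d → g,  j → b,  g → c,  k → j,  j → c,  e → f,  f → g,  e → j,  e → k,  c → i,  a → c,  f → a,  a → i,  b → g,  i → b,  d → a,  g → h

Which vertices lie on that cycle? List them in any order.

b, c, g, i

DFS with gray/black marking from b:
b gray
  g gray
    c gray
      i gray
        i→b: b is gray → back edge
Back edge closes the cycle b → g → c → i → b; its vertices are {b, c, g, i}.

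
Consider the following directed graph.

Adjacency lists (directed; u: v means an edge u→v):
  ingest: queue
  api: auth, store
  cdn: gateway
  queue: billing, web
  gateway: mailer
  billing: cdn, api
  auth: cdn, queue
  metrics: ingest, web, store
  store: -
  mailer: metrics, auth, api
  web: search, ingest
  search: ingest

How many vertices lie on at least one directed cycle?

11

A vertex is on a directed cycle iff it belongs to a strongly connected component of size ≥ 2 (or has a self-loop).
The vertices on cycles are {api, cdn, web, auth, queue, ingest, mailer, search, billing, gateway, metrics} — 11 in total.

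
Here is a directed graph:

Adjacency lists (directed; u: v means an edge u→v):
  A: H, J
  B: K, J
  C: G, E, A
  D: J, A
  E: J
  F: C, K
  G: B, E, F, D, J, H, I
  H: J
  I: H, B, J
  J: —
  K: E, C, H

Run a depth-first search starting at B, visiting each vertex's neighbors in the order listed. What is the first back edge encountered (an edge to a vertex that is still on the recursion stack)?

DFS from B (visiting each vertex's neighbors in the order listed); mark gray on enter, black on exit:
B gray
  K gray
    E gray
      J gray
      J black
    E black
    C gray
      G gray
        G→B: B is gray → back edge
First back edge: G → B.

G→B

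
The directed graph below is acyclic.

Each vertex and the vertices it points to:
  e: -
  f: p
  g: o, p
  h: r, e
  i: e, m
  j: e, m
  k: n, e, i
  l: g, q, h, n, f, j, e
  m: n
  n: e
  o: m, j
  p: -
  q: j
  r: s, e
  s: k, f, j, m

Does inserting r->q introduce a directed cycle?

No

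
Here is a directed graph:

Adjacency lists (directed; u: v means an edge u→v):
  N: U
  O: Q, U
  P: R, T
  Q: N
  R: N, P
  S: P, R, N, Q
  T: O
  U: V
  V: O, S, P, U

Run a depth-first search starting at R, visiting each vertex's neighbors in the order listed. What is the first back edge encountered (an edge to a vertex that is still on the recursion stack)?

Q->N

DFS from R (visiting each vertex's neighbors in the order listed); mark gray on enter, black on exit:
R gray
  N gray
    U gray
      V gray
        O gray
          Q gray
            Q→N: N is gray → back edge
First back edge: Q → N.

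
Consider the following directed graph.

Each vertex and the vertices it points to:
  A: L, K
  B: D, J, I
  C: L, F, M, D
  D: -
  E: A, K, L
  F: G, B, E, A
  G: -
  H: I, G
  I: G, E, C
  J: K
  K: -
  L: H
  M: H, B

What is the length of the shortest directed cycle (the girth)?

For each vertex v, BFS finds the shortest path from v back to v.
The shortest such closed walk is C → M → B → I → C, length 4.

4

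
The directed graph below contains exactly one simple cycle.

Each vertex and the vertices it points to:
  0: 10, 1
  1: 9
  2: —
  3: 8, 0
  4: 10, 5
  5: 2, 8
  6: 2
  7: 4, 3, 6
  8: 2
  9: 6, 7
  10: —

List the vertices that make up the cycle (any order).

DFS with gray/black marking from 9:
9 gray
  6 gray
    2 gray
    2 black
  6 black
  7 gray
    4 gray
      10 gray
      10 black
      5 gray
        5→2: 2 black — skip
        8 gray
          8→2: 2 black — skip
        8 black
      5 black
    4 black
    3 gray
      3→8: 8 black — skip
      0 gray
        0→10: 10 black — skip
        1 gray
          1→9: 9 is gray → back edge
Back edge closes the cycle 9 → 7 → 3 → 0 → 1 → 9; its vertices are {0, 1, 3, 7, 9}.

0, 1, 3, 7, 9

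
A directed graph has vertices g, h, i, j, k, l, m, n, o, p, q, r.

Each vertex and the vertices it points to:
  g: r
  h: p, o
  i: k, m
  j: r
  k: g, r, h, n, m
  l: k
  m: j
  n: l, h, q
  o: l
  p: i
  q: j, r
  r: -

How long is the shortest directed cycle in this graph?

For each vertex v, BFS finds the shortest path from v back to v.
The shortest such closed walk is k → n → l → k, length 3.

3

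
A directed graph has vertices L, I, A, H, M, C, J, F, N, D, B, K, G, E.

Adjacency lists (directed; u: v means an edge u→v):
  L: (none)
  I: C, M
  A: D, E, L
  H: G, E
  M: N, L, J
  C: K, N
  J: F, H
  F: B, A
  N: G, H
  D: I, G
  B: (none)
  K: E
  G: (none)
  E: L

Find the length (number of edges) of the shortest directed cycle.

6

For each vertex v, BFS finds the shortest path from v back to v.
The shortest such closed walk is D → I → M → J → F → A → D, length 6.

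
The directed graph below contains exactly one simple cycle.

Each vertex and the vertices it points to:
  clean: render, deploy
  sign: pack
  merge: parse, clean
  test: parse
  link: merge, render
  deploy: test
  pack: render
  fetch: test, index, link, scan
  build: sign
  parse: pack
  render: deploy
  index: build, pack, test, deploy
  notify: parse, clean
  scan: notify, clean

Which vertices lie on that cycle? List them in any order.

DFS with gray/black marking from parse:
parse gray
  pack gray
    render gray
      deploy gray
        test gray
          test→parse: parse is gray → back edge
Back edge closes the cycle parse → pack → render → deploy → test → parse; its vertices are {pack, test, parse, deploy, render}.

pack, test, parse, deploy, render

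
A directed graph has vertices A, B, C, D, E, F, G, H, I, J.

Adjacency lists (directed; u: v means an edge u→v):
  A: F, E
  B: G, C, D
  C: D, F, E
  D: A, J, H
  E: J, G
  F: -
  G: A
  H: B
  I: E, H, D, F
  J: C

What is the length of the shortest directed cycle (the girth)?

3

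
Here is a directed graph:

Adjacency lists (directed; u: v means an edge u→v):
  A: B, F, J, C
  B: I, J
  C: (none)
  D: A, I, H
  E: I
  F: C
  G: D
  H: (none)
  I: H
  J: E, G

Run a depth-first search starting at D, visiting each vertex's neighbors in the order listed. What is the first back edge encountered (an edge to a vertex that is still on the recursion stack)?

G->D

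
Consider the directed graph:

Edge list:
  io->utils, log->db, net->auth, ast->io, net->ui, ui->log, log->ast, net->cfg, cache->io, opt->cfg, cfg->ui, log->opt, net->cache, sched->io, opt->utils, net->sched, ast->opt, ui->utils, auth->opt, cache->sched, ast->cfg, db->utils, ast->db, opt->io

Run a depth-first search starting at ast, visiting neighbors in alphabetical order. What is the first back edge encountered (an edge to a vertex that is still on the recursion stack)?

DFS from ast (visiting neighbors in alphabetical order); mark gray on enter, black on exit:
ast gray
  cfg gray
    ui gray
      log gray
        log→ast: ast is gray → back edge
First back edge: log → ast.

log->ast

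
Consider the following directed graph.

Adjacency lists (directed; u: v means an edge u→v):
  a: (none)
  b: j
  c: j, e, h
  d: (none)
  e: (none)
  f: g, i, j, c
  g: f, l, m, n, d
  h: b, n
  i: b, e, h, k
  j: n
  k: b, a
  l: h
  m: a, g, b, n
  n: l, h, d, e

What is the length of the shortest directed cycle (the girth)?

For each vertex v, BFS finds the shortest path from v back to v.
The shortest such closed walk is m → g → m, length 2.

2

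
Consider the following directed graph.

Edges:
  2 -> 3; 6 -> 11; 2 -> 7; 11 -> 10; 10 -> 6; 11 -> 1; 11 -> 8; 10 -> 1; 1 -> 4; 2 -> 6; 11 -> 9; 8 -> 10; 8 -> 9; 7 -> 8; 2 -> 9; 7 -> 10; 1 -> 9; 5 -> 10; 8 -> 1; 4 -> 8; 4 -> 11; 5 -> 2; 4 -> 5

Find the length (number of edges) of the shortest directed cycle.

3

For each vertex v, BFS finds the shortest path from v back to v.
The shortest such closed walk is 4 → 11 → 1 → 4, length 3.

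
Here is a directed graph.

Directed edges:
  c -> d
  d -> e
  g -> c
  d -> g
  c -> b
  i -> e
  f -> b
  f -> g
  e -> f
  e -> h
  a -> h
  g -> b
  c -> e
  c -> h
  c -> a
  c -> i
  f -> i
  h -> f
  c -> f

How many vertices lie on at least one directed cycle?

A vertex is on a directed cycle iff it belongs to a strongly connected component of size ≥ 2 (or has a self-loop).
The vertices on cycles are {a, c, d, e, f, g, h, i} — 8 in total.

8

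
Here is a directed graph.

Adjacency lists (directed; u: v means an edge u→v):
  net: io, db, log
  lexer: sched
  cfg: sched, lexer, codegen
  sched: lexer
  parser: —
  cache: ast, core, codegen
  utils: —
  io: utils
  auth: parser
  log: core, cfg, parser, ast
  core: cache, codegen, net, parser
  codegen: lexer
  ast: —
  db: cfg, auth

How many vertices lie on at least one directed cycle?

A vertex is on a directed cycle iff it belongs to a strongly connected component of size ≥ 2 (or has a self-loop).
The vertices on cycles are {log, net, core, cache, lexer, sched} — 6 in total.

6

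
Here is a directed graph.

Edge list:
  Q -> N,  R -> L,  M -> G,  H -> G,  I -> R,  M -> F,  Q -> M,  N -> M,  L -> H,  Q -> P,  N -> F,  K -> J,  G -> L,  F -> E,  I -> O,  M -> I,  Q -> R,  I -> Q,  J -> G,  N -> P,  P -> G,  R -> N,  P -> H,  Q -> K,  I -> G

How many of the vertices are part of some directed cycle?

8

A vertex is on a directed cycle iff it belongs to a strongly connected component of size ≥ 2 (or has a self-loop).
The vertices on cycles are {G, H, I, L, M, N, Q, R} — 8 in total.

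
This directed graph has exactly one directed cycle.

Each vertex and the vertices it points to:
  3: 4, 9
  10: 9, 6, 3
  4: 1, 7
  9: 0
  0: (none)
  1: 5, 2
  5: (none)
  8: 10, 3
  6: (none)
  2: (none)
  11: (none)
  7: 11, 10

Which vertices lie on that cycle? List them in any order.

DFS with gray/black marking from 3:
3 gray
  4 gray
    1 gray
      5 gray
      5 black
      2 gray
      2 black
    1 black
    7 gray
      11 gray
      11 black
      10 gray
        9 gray
          0 gray
          0 black
        9 black
        6 gray
        6 black
        10→3: 3 is gray → back edge
Back edge closes the cycle 3 → 4 → 7 → 10 → 3; its vertices are {3, 4, 7, 10}.

3, 4, 7, 10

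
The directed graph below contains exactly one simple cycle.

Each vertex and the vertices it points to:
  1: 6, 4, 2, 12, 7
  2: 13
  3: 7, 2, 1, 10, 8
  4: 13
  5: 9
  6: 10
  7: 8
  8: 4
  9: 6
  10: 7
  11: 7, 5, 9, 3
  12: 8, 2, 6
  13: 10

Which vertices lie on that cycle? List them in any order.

DFS with gray/black marking from 7:
7 gray
  8 gray
    4 gray
      13 gray
        10 gray
          10→7: 7 is gray → back edge
Back edge closes the cycle 7 → 8 → 4 → 13 → 10 → 7; its vertices are {4, 7, 8, 10, 13}.

4, 7, 8, 10, 13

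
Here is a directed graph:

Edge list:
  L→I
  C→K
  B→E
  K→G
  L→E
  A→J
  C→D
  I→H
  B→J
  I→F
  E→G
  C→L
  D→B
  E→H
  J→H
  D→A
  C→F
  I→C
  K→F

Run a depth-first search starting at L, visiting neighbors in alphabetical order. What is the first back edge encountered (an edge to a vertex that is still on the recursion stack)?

DFS from L (visiting neighbors in alphabetical order); mark gray on enter, black on exit:
L gray
  E gray
    G gray
    G black
    H gray
    H black
  E black
  I gray
    C gray
      D gray
        A gray
          J gray
            J→H: H black — skip
          J black
        A black
        B gray
          B→E: E black — skip
          B→J: J black — skip
        B black
      D black
      F gray
      F black
      K gray
        K→F: F black — skip
        K→G: G black — skip
      K black
      C→L: L is gray → back edge
First back edge: C → L.

C->L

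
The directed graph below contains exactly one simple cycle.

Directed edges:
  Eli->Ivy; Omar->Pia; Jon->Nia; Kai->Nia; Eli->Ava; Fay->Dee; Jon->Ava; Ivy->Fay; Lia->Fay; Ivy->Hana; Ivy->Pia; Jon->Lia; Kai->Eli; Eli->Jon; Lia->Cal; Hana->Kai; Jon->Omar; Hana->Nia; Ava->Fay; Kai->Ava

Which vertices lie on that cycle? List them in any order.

Eli, Ivy, Kai, Hana

DFS with gray/black marking from Eli:
Eli gray
  Jon gray
    Omar gray
      Pia gray
      Pia black
    Omar black
    Lia gray
      Fay gray
        Dee gray
        Dee black
      Fay black
      Cal gray
      Cal black
    Lia black
    Nia gray
    Nia black
    Ava gray
      Ava→Fay: Fay black — skip
    Ava black
  Jon black
  Eli→Ava: Ava black — skip
  Ivy gray
    Ivy→Pia: Pia black — skip
    Ivy→Fay: Fay black — skip
    Hana gray
      Kai gray
        Kai→Nia: Nia black — skip
        Kai→Ava: Ava black — skip
        Kai→Eli: Eli is gray → back edge
Back edge closes the cycle Eli → Ivy → Hana → Kai → Eli; its vertices are {Eli, Ivy, Kai, Hana}.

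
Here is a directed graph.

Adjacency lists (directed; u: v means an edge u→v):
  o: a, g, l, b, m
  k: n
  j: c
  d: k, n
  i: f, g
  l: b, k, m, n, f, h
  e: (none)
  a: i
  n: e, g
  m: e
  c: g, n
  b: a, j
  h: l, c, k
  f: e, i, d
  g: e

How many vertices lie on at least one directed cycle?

4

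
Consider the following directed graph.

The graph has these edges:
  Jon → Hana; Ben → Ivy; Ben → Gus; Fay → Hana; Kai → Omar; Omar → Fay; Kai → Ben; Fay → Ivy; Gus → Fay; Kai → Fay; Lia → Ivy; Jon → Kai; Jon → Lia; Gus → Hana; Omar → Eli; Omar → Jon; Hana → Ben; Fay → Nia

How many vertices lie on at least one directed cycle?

A vertex is on a directed cycle iff it belongs to a strongly connected component of size ≥ 2 (or has a self-loop).
The vertices on cycles are {Ben, Fay, Gus, Jon, Kai, Hana, Omar} — 7 in total.

7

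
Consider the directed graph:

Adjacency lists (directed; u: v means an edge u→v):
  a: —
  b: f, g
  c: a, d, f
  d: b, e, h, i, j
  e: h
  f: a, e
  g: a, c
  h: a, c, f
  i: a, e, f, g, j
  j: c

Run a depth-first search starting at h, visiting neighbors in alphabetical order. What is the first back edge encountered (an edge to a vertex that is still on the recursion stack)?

e→h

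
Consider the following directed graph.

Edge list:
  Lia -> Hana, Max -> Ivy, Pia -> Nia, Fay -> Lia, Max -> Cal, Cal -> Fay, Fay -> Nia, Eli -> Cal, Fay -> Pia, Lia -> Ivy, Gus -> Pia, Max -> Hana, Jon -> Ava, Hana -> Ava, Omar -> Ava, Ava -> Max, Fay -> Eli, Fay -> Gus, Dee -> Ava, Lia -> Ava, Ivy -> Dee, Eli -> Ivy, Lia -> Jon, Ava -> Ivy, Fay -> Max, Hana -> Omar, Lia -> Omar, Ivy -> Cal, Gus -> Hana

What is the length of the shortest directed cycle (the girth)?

3

For each vertex v, BFS finds the shortest path from v back to v.
The shortest such closed walk is Fay → Max → Cal → Fay, length 3.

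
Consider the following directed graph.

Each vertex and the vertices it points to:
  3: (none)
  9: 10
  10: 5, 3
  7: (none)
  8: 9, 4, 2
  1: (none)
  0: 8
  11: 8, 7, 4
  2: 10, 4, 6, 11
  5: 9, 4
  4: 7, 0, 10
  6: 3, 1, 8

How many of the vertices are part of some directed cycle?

A vertex is on a directed cycle iff it belongs to a strongly connected component of size ≥ 2 (or has a self-loop).
The vertices on cycles are {0, 2, 4, 5, 6, 8, 9, 10, 11} — 9 in total.

9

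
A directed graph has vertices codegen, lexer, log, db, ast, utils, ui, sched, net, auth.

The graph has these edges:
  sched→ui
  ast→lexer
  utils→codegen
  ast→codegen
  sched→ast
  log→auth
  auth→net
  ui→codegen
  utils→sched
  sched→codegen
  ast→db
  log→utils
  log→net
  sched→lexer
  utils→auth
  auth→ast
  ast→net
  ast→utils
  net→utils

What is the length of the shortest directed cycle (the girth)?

3

For each vertex v, BFS finds the shortest path from v back to v.
The shortest such closed walk is net → utils → auth → net, length 3.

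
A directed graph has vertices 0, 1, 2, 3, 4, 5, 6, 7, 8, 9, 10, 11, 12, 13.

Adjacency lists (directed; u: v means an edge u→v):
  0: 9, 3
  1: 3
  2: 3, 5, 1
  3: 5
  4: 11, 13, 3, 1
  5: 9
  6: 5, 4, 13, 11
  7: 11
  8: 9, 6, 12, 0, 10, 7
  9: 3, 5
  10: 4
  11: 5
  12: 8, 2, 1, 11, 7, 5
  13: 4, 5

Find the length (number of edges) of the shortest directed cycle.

2

For each vertex v, BFS finds the shortest path from v back to v.
The shortest such closed walk is 8 → 12 → 8, length 2.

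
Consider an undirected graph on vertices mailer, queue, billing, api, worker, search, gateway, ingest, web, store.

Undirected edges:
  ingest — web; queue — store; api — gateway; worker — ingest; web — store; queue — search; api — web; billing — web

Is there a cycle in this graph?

No

DFS, tracking each vertex's parent; an edge to a visited non-parent vertex closes a cycle.
Start from billing:
visit billing (parent –)
  visit web (parent billing)
    visit ingest (parent web)
      ingest–web: parent, skip
      visit worker (parent ingest)
        worker–ingest: parent, skip
    web–billing: parent, skip
    visit api (parent web)
      api–web: parent, skip
      visit gateway (parent api)
        gateway–api: parent, skip
    visit store (parent web)
      store–web: parent, skip
      visit queue (parent store)
        queue–store: parent, skip
        visit search (parent queue)
          search–queue: parent, skip
visit mailer (parent –)
No non-parent visited neighbor found — the graph is a forest.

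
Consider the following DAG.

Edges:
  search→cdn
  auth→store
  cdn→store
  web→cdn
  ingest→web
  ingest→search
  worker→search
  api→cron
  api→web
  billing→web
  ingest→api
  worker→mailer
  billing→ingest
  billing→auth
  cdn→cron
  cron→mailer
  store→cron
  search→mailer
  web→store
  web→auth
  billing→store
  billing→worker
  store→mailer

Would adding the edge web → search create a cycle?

Adding web→search creates a cycle iff search can already reach web.
Explore from search: no path reaches web. The graph stays acyclic.

No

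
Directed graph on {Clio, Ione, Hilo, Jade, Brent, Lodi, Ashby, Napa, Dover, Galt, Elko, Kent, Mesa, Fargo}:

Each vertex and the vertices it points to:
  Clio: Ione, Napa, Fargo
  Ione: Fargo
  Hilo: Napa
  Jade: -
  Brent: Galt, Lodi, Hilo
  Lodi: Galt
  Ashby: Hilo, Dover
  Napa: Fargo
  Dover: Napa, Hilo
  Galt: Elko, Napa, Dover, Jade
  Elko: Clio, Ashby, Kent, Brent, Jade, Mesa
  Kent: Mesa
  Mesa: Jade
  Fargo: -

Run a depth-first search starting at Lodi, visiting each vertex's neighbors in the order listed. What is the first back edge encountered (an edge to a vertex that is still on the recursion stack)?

Brent->Galt

DFS from Lodi (visiting each vertex's neighbors in the order listed); mark gray on enter, black on exit:
Lodi gray
  Galt gray
    Elko gray
      Clio gray
        Ione gray
          Fargo gray
          Fargo black
        Ione black
        Napa gray
          Napa→Fargo: Fargo black — skip
        Napa black
        Clio→Fargo: Fargo black — skip
      Clio black
      Ashby gray
        Hilo gray
          Hilo→Napa: Napa black — skip
        Hilo black
        Dover gray
          Dover→Napa: Napa black — skip
          Dover→Hilo: Hilo black — skip
        Dover black
      Ashby black
      Kent gray
        Mesa gray
          Jade gray
          Jade black
        Mesa black
      Kent black
      Brent gray
        Brent→Galt: Galt is gray → back edge
First back edge: Brent → Galt.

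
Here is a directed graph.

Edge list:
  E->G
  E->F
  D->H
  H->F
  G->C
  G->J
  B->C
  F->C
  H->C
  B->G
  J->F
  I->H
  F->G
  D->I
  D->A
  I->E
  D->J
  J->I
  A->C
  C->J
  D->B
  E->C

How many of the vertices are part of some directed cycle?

A vertex is on a directed cycle iff it belongs to a strongly connected component of size ≥ 2 (or has a self-loop).
The vertices on cycles are {C, E, F, G, H, I, J} — 7 in total.

7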